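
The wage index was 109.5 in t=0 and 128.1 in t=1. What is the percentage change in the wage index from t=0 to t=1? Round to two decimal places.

16.99%

Change = (128.1 − 109.5) / 109.5 × 100
       = 18.6 / 109.5 × 100 = 16.9863%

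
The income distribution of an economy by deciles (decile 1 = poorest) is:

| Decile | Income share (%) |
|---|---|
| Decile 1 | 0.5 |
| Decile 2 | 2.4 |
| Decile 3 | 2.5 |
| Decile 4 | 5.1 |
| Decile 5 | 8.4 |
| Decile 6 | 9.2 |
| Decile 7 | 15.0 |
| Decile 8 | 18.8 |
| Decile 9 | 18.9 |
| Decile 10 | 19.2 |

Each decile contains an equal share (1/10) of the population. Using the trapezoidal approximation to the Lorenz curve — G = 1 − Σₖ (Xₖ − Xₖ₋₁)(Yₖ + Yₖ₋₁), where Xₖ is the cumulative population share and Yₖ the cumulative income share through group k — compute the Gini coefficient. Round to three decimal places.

Cumulative income shares Yₖ: 0.0050, 0.0290, 0.0540, 0.1050, 0.1890, 0.2810, 0.4310, 0.6190, 0.8080, 1.0000
Σ (Xₖ−Xₖ₋₁)(Yₖ+Yₖ₋₁) = (1/10)(0.0050+0.0000) + (1/10)(0.0290+0.0050) + (1/10)(0.0540+0.0290) + (1/10)(0.1050+0.0540) + (1/10)(0.1890+0.1050) + (1/10)(0.2810+0.1890) + (1/10)(0.4310+0.2810) + (1/10)(0.6190+0.4310) + (1/10)(0.8080+0.6190) + (1/10)(1.0000+0.8080)
  = 0.0005 + 0.0034 + 0.0083 + 0.0159 + 0.0294 + 0.0470 + 0.0712 + 0.1050 + 0.1427 + 0.1808 = 0.6042
G = 1 − 0.6042 = 0.3958

0.396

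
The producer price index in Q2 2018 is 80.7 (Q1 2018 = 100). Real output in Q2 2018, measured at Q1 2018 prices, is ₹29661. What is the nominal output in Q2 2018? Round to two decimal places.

23936.43

Nominal = Real × (Index/100) = 29661 × (80.7/100)
        = 29661 × 0.807 = 23936.4270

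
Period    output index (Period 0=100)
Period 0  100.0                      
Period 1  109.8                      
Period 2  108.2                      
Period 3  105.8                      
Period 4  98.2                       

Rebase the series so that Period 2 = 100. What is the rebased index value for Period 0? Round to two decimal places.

Rebased(Period 0) = 100.0 / 108.2 × 100 = 92.4214

92.42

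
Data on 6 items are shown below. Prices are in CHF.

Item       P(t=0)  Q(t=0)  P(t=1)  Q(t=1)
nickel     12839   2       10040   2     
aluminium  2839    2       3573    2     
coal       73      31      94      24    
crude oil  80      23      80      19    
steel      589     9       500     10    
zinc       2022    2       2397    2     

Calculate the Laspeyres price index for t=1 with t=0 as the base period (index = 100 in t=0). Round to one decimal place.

Laspeyres price index uses base-period quantities as weights.
ΣP(t=1)·Q(t=0) = 10040×2 + 3573×2 + 94×31 + 80×23 + 500×9 + 2397×2 = 20080 + 7146 + 2914 + 1840 + 4500 + 4794 = 41274
ΣP(t=0)·Q(t=0) = 12839×2 + 2839×2 + 73×31 + 80×23 + 589×9 + 2022×2 = 25678 + 5678 + 2263 + 1840 + 5301 + 4044 = 44804
Index = 41274 / 44804 × 100 = 92.1212

92.1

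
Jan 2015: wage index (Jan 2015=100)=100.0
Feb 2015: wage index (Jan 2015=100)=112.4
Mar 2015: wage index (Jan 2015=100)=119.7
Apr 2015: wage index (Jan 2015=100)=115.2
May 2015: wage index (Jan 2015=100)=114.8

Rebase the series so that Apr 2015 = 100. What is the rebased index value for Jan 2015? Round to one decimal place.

86.8

Rebased(Jan 2015) = 100.0 / 115.2 × 100 = 86.8056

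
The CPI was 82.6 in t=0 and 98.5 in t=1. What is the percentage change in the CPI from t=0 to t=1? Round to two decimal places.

19.25%

Change = (98.5 − 82.6) / 82.6 × 100
       = 15.9 / 82.6 × 100 = 19.2494%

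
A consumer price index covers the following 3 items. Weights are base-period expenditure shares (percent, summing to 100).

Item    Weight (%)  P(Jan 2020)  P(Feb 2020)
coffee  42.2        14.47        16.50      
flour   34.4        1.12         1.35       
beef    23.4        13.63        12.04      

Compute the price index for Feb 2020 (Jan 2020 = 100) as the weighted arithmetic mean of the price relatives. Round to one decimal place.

coffee: 42.2 × (16.50/14.47) = 42.2 × 1.140290 = 48.1202
flour: 34.4 × (1.35/1.12) = 34.4 × 1.205357 = 41.4643
beef: 23.4 × (12.04/13.63) = 23.4 × 0.883346 = 20.6703
Index = Σ wᵢ·(p₁ᵢ/p₀ᵢ) = 48.1202 + 41.4643 + 20.6703 = 110.2548

110.3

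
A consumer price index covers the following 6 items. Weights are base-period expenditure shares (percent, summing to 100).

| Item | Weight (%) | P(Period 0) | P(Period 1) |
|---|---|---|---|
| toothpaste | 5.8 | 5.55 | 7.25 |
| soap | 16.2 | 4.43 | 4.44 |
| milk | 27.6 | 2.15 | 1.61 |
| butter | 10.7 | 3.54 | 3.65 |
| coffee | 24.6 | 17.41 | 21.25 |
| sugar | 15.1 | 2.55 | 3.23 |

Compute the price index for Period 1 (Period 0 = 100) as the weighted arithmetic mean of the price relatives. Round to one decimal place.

104.7

toothpaste: 5.8 × (7.25/5.55) = 5.8 × 1.306306 = 7.5766
soap: 16.2 × (4.44/4.43) = 16.2 × 1.002257 = 16.2366
milk: 27.6 × (1.61/2.15) = 27.6 × 0.748837 = 20.6679
butter: 10.7 × (3.65/3.54) = 10.7 × 1.031073 = 11.0325
coffee: 24.6 × (21.25/17.41) = 24.6 × 1.220563 = 30.0258
sugar: 15.1 × (3.23/2.55) = 15.1 × 1.266667 = 19.1267
Index = Σ wᵢ·(p₁ᵢ/p₀ᵢ) = 7.5766 + 16.2366 + 20.6679 + 11.0325 + 30.0258 + 19.1267 = 104.6661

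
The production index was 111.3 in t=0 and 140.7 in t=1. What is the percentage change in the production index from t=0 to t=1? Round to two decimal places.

Change = (140.7 − 111.3) / 111.3 × 100
       = 29.4 / 111.3 × 100 = 26.4151%

26.42%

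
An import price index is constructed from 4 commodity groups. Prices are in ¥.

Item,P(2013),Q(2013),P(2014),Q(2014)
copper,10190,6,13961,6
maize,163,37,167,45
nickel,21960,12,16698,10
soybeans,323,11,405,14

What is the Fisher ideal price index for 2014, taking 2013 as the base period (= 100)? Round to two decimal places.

89.19

Laspeyres component (base-period weights):
ΣP(2014)Q(2013) = 13961×6 + 167×37 + 16698×12 + 405×11 = 83766 + 6179 + 200376 + 4455 = 294776
ΣP(2013)Q(2013) = 10190×6 + 163×37 + 21960×12 + 323×11 = 61140 + 6031 + 263520 + 3553 = 334244
L = 294776 / 334244 × 100 = 88.1919
Paasche component (current-period weights):
ΣP(2014)Q(2014) = 13961×6 + 167×45 + 16698×10 + 405×14 = 83766 + 7515 + 166980 + 5670 = 263931
ΣP(2013)Q(2014) = 10190×6 + 163×45 + 21960×10 + 323×14 = 61140 + 7335 + 219600 + 4522 = 292597
P = 263931 / 292597 × 100 = 90.2029
Fisher = √(L × P) = √(88.1919 × 90.2029) = 89.1917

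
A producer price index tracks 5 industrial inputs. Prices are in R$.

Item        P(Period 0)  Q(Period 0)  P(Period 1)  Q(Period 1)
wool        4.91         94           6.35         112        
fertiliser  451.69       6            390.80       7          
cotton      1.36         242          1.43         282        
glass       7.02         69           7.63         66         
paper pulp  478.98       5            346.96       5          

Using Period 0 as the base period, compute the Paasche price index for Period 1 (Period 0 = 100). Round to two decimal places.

87.56

Paasche price index uses current-period quantities as weights.
ΣP(Period 1)·Q(Period 1) = 6.35×112 + 390.80×7 + 1.43×282 + 7.63×66 + 346.96×5 = 711.2 + 2735.6 + 403.26 + 503.58 + 1734.8 = 6088.44
ΣP(Period 0)·Q(Period 1) = 4.91×112 + 451.69×7 + 1.36×282 + 7.02×66 + 478.98×5 = 549.92 + 3161.83 + 383.52 + 463.32 + 2394.9 = 6953.49
Index = 6088.44 / 6953.49 × 100 = 87.5595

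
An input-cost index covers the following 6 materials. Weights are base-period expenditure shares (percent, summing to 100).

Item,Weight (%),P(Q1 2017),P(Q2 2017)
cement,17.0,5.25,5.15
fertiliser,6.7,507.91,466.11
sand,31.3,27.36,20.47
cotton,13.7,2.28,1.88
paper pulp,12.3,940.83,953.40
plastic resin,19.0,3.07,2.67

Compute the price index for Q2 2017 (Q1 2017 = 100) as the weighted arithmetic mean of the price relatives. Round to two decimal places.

86.53

cement: 17.0 × (5.15/5.25) = 17.0 × 0.980952 = 16.6762
fertiliser: 6.7 × (466.11/507.91) = 6.7 × 0.917702 = 6.1486
sand: 31.3 × (20.47/27.36) = 31.3 × 0.748173 = 23.4178
cotton: 13.7 × (1.88/2.28) = 13.7 × 0.824561 = 11.2965
paper pulp: 12.3 × (953.40/940.83) = 12.3 × 1.013361 = 12.4643
plastic resin: 19.0 × (2.67/3.07) = 19.0 × 0.869707 = 16.5244
Index = Σ wᵢ·(p₁ᵢ/p₀ᵢ) = 16.6762 + 6.1486 + 23.4178 + 11.2965 + 12.4643 + 16.5244 = 86.5278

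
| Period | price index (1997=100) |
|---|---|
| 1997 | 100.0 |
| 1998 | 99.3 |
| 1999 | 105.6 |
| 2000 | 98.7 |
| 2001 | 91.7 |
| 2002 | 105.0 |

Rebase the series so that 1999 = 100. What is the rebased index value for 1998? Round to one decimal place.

Rebased(1998) = 99.3 / 105.6 × 100 = 94.0341

94.0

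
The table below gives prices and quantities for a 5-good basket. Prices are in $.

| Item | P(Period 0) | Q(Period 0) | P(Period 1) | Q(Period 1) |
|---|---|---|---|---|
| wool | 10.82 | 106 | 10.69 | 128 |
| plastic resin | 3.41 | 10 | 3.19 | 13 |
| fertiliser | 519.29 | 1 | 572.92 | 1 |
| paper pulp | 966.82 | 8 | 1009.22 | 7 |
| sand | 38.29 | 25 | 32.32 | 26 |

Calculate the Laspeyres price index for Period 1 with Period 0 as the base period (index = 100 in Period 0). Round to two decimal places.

Laspeyres price index uses base-period quantities as weights.
ΣP(Period 1)·Q(Period 0) = 10.69×106 + 3.19×10 + 572.92×1 + 1009.22×8 + 32.32×25 = 1133.14 + 31.9 + 572.92 + 8073.76 + 808 = 10619.72
ΣP(Period 0)·Q(Period 0) = 10.82×106 + 3.41×10 + 519.29×1 + 966.82×8 + 38.29×25 = 1146.92 + 34.1 + 519.29 + 7734.56 + 957.25 = 10392.12
Index = 10619.72 / 10392.12 × 100 = 102.1901

102.19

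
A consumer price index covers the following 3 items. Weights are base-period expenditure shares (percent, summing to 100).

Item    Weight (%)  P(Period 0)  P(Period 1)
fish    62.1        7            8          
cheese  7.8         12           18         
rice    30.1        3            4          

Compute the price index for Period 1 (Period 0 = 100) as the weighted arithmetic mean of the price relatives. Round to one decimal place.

fish: 62.1 × (8/7) = 62.1 × 1.142857 = 70.9714
cheese: 7.8 × (18/12) = 7.8 × 1.500000 = 11.7000
rice: 30.1 × (4/3) = 30.1 × 1.333333 = 40.1333
Index = Σ wᵢ·(p₁ᵢ/p₀ᵢ) = 70.9714 + 11.7000 + 40.1333 = 122.8048

122.8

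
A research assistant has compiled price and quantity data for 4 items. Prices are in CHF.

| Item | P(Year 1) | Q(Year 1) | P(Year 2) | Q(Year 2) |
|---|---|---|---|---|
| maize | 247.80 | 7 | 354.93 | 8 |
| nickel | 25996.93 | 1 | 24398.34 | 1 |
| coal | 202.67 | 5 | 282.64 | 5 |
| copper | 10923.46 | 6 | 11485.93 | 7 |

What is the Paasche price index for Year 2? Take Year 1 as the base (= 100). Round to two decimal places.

103.41

Paasche price index uses current-period quantities as weights.
ΣP(Year 2)·Q(Year 2) = 354.93×8 + 24398.34×1 + 282.64×5 + 11485.93×7 = 2839.44 + 24398.34 + 1413.2 + 80401.51 = 109052.49
ΣP(Year 1)·Q(Year 2) = 247.80×8 + 25996.93×1 + 202.67×5 + 10923.46×7 = 1982.4 + 25996.93 + 1013.35 + 76464.22 = 105456.9
Index = 109052.49 / 105456.9 × 100 = 103.4095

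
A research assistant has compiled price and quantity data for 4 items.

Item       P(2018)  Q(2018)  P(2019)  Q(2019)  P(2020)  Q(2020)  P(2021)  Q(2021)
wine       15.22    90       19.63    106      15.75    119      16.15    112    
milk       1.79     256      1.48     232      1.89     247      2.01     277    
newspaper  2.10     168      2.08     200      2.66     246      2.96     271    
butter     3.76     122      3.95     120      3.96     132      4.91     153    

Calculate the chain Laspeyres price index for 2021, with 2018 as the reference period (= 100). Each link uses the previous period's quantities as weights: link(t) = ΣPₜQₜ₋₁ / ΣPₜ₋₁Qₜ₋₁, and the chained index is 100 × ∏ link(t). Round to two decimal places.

Link 2018→2019:
ΣP(2019)Q(2018) = 19.63×90 + 1.48×256 + 2.08×168 + 3.95×122 = 1766.7 + 378.88 + 349.44 + 481.9 = 2976.92
ΣP(2018)Q(2018) = 15.22×90 + 1.79×256 + 2.10×168 + 3.76×122 = 1369.8 + 458.24 + 352.8 + 458.72 = 2639.56
link = 2976.92/2639.56 = 1.127809
Link 2019→2020:
ΣP(2020)Q(2019) = 15.75×106 + 1.89×232 + 2.66×200 + 3.96×120 = 1669.5 + 438.48 + 532 + 475.2 = 3115.18
ΣP(2019)Q(2019) = 19.63×106 + 1.48×232 + 2.08×200 + 3.95×120 = 2080.78 + 343.36 + 416 + 474 = 3314.14
link = 3115.18/3314.14 = 0.939966
Link 2020→2021:
ΣP(2021)Q(2020) = 16.15×119 + 2.01×247 + 2.96×246 + 4.91×132 = 1921.85 + 496.47 + 728.16 + 648.12 = 3794.6
ΣP(2020)Q(2020) = 15.75×119 + 1.89×247 + 2.66×246 + 3.96×132 = 1874.25 + 466.83 + 654.36 + 522.72 = 3518.16
link = 3794.6/3518.16 = 1.078575
Chained index = 100 × 1.127809 × 0.939966 × 1.078575 = 114.3400

114.34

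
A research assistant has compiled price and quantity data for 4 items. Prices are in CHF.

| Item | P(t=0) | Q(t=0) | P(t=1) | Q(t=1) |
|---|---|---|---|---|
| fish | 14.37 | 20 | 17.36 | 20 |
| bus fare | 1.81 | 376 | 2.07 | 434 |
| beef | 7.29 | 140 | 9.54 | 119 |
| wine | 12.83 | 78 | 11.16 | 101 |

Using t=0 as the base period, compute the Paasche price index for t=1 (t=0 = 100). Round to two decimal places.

108.40

Paasche price index uses current-period quantities as weights.
ΣP(t=1)·Q(t=1) = 17.36×20 + 2.07×434 + 9.54×119 + 11.16×101 = 347.2 + 898.38 + 1135.26 + 1127.16 = 3508
ΣP(t=0)·Q(t=1) = 14.37×20 + 1.81×434 + 7.29×119 + 12.83×101 = 287.4 + 785.54 + 867.51 + 1295.83 = 3236.28
Index = 3508 / 3236.28 × 100 = 108.3961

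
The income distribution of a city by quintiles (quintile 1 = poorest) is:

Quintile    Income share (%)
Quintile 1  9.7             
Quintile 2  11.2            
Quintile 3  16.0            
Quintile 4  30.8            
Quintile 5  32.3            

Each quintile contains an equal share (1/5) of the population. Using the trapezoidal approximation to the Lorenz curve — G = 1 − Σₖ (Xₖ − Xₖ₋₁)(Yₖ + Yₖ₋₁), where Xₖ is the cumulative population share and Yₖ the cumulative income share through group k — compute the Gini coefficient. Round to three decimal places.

Cumulative income shares Yₖ: 0.0970, 0.2090, 0.3690, 0.6770, 1.0000
Σ (Xₖ−Xₖ₋₁)(Yₖ+Yₖ₋₁) = (1/5)(0.0970+0.0000) + (1/5)(0.2090+0.0970) + (1/5)(0.3690+0.2090) + (1/5)(0.6770+0.3690) + (1/5)(1.0000+0.6770)
  = 0.0194 + 0.0612 + 0.1156 + 0.2092 + 0.3354 = 0.7408
G = 1 − 0.7408 = 0.2592

0.259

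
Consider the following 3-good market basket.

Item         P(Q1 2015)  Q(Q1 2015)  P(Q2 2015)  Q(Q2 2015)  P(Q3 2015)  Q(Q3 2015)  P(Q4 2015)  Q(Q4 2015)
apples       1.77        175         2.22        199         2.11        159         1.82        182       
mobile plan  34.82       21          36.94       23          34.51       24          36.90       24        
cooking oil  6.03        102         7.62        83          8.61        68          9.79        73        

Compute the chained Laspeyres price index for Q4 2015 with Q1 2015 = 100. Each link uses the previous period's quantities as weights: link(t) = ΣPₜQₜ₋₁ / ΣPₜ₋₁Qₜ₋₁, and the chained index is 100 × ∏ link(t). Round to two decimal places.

Link Q1 2015→Q2 2015:
ΣP(Q2 2015)Q(Q1 2015) = 2.22×175 + 36.94×21 + 7.62×102 = 388.5 + 775.74 + 777.24 = 1941.48
ΣP(Q1 2015)Q(Q1 2015) = 1.77×175 + 34.82×21 + 6.03×102 = 309.75 + 731.22 + 615.06 = 1656.03
link = 1941.48/1656.03 = 1.172370
Link Q2 2015→Q3 2015:
ΣP(Q3 2015)Q(Q2 2015) = 2.11×199 + 34.51×23 + 8.61×83 = 419.89 + 793.73 + 714.63 = 1928.25
ΣP(Q2 2015)Q(Q2 2015) = 2.22×199 + 36.94×23 + 7.62×83 = 441.78 + 849.62 + 632.46 = 1923.86
link = 1928.25/1923.86 = 1.002282
Link Q3 2015→Q4 2015:
ΣP(Q4 2015)Q(Q3 2015) = 1.82×159 + 36.90×24 + 9.79×68 = 289.38 + 885.6 + 665.72 = 1840.7
ΣP(Q3 2015)Q(Q3 2015) = 2.11×159 + 34.51×24 + 8.61×68 = 335.49 + 828.24 + 585.48 = 1749.21
link = 1840.7/1749.21 = 1.052304
Chained index = 100 × 1.172370 × 1.002282 × 1.052304 = 123.6504

123.65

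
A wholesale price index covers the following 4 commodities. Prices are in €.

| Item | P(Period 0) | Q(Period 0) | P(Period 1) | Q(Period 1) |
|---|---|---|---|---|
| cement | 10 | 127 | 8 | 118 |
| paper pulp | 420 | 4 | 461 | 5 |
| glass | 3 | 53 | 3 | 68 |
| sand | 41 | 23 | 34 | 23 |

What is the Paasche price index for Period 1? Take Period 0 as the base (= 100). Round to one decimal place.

95.7

Paasche price index uses current-period quantities as weights.
ΣP(Period 1)·Q(Period 1) = 8×118 + 461×5 + 3×68 + 34×23 = 944 + 2305 + 204 + 782 = 4235
ΣP(Period 0)·Q(Period 1) = 10×118 + 420×5 + 3×68 + 41×23 = 1180 + 2100 + 204 + 943 = 4427
Index = 4235 / 4427 × 100 = 95.6630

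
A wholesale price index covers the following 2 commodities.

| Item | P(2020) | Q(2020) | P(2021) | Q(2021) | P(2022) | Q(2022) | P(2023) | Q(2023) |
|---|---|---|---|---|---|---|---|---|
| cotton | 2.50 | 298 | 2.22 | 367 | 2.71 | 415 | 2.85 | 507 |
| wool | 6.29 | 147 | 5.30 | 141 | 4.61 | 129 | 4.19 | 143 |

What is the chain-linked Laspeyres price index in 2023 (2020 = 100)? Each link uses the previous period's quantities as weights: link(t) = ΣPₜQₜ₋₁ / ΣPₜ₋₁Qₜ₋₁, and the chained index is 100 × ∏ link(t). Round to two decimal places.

Link 2020→2021:
ΣP(2021)Q(2020) = 2.22×298 + 5.30×147 = 661.56 + 779.1 = 1440.66
ΣP(2020)Q(2020) = 2.50×298 + 6.29×147 = 745 + 924.63 = 1669.63
link = 1440.66/1669.63 = 0.862862
Link 2021→2022:
ΣP(2022)Q(2021) = 2.71×367 + 4.61×141 = 994.57 + 650.01 = 1644.58
ΣP(2021)Q(2021) = 2.22×367 + 5.30×141 = 814.74 + 747.3 = 1562.04
link = 1644.58/1562.04 = 1.052841
Link 2022→2023:
ΣP(2023)Q(2022) = 2.85×415 + 4.19×129 = 1182.75 + 540.51 = 1723.26
ΣP(2022)Q(2022) = 2.71×415 + 4.61×129 = 1124.65 + 594.69 = 1719.34
link = 1723.26/1719.34 = 1.002280
Chained index = 100 × 0.862862 × 1.052841 × 1.002280 = 91.0528

91.05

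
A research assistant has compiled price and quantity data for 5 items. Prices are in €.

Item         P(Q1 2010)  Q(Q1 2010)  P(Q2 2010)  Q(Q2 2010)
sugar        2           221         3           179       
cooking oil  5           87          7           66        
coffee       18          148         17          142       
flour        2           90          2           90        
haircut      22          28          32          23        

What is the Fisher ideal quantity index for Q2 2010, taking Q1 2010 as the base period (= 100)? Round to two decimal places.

89.80

Laspeyres component (base-period weights):
ΣP(Q1 2010)Q(Q2 2010) = 2×179 + 5×66 + 18×142 + 2×90 + 22×23 = 358 + 330 + 2556 + 180 + 506 = 3930
ΣP(Q1 2010)Q(Q1 2010) = 2×221 + 5×87 + 18×148 + 2×90 + 22×28 = 442 + 435 + 2664 + 180 + 616 = 4337
L = 3930 / 4337 × 100 = 90.6156
Paasche component (current-period weights):
ΣP(Q2 2010)Q(Q2 2010) = 3×179 + 7×66 + 17×142 + 2×90 + 32×23 = 537 + 462 + 2414 + 180 + 736 = 4329
ΣP(Q2 2010)Q(Q1 2010) = 3×221 + 7×87 + 17×148 + 2×90 + 32×28 = 663 + 609 + 2516 + 180 + 896 = 4864
P = 4329 / 4864 × 100 = 89.0008
Fisher = √(L × P) = √(90.6156 × 89.0008) = 89.8046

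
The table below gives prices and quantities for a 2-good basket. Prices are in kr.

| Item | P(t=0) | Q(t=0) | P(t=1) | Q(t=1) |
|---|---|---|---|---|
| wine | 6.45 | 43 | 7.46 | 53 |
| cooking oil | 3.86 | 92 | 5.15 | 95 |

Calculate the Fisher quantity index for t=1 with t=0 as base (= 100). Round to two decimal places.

Laspeyres component (base-period weights):
ΣP(t=0)Q(t=1) = 6.45×53 + 3.86×95 = 341.85 + 366.7 = 708.55
ΣP(t=0)Q(t=0) = 6.45×43 + 3.86×92 = 277.35 + 355.12 = 632.47
L = 708.55 / 632.47 × 100 = 112.0290
Paasche component (current-period weights):
ΣP(t=1)Q(t=1) = 7.46×53 + 5.15×95 = 395.38 + 489.25 = 884.63
ΣP(t=1)Q(t=0) = 7.46×43 + 5.15×92 = 320.78 + 473.8 = 794.58
P = 884.63 / 794.58 × 100 = 111.3330
Fisher = √(L × P) = √(112.0290 × 111.3330) = 111.6805

111.68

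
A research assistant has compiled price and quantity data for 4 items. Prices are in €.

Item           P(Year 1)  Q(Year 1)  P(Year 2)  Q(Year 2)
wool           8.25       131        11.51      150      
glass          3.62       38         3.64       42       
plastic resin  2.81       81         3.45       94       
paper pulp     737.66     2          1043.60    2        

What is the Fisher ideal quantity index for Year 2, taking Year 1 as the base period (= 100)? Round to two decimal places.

107.02

Laspeyres component (base-period weights):
ΣP(Year 1)Q(Year 2) = 8.25×150 + 3.62×42 + 2.81×94 + 737.66×2 = 1237.5 + 152.04 + 264.14 + 1475.32 = 3129
ΣP(Year 1)Q(Year 1) = 8.25×131 + 3.62×38 + 2.81×81 + 737.66×2 = 1080.75 + 137.56 + 227.61 + 1475.32 = 2921.24
L = 3129 / 2921.24 × 100 = 107.1120
Paasche component (current-period weights):
ΣP(Year 2)Q(Year 2) = 11.51×150 + 3.64×42 + 3.45×94 + 1043.60×2 = 1726.5 + 152.88 + 324.3 + 2087.2 = 4290.88
ΣP(Year 2)Q(Year 1) = 11.51×131 + 3.64×38 + 3.45×81 + 1043.60×2 = 1507.81 + 138.32 + 279.45 + 2087.2 = 4012.78
P = 4290.88 / 4012.78 × 100 = 106.9304
Fisher = √(L × P) = √(107.1120 × 106.9304) = 107.0212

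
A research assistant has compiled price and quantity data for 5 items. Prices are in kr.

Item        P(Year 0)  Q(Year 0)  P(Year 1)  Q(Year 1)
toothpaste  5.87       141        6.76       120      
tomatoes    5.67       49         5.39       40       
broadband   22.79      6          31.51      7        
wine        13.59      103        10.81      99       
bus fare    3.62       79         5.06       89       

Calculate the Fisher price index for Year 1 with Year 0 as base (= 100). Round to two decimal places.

100.03

Laspeyres component (base-period weights):
ΣP(Year 1)Q(Year 0) = 6.76×141 + 5.39×49 + 31.51×6 + 10.81×103 + 5.06×79 = 953.16 + 264.11 + 189.06 + 1113.43 + 399.74 = 2919.5
ΣP(Year 0)Q(Year 0) = 5.87×141 + 5.67×49 + 22.79×6 + 13.59×103 + 3.62×79 = 827.67 + 277.83 + 136.74 + 1399.77 + 285.98 = 2927.99
L = 2919.5 / 2927.99 × 100 = 99.7100
Paasche component (current-period weights):
ΣP(Year 1)Q(Year 1) = 6.76×120 + 5.39×40 + 31.51×7 + 10.81×99 + 5.06×89 = 811.2 + 215.6 + 220.57 + 1070.19 + 450.34 = 2767.9
ΣP(Year 0)Q(Year 1) = 5.87×120 + 5.67×40 + 22.79×7 + 13.59×99 + 3.62×89 = 704.4 + 226.8 + 159.53 + 1345.41 + 322.18 = 2758.32
P = 2767.9 / 2758.32 × 100 = 100.3473
Fisher = √(L × P) = √(99.7100 × 100.3473) = 100.0282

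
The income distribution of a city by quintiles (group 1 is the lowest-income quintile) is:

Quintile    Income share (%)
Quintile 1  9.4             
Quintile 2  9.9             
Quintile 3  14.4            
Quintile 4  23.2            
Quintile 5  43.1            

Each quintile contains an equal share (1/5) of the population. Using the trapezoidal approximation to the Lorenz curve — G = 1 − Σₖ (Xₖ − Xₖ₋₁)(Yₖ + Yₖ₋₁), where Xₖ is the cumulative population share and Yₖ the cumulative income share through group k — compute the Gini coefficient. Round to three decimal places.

0.323

Cumulative income shares Yₖ: 0.0940, 0.1930, 0.3370, 0.5690, 1.0000
Σ (Xₖ−Xₖ₋₁)(Yₖ+Yₖ₋₁) = (1/5)(0.0940+0.0000) + (1/5)(0.1930+0.0940) + (1/5)(0.3370+0.1930) + (1/5)(0.5690+0.3370) + (1/5)(1.0000+0.5690)
  = 0.0188 + 0.0574 + 0.1060 + 0.1812 + 0.3138 = 0.6772
G = 1 − 0.6772 = 0.3228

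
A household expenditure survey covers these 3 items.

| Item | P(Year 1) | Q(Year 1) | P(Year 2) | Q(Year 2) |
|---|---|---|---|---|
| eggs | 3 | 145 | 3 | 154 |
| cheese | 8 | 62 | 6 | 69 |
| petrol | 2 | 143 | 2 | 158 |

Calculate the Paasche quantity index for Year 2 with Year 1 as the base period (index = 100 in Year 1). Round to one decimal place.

109.1

Paasche quantity index uses current-period prices as weights.
ΣP(Year 2)·Q(Year 2) = 3×154 + 6×69 + 2×158 = 462 + 414 + 316 = 1192
ΣP(Year 2)·Q(Year 1) = 3×145 + 6×62 + 2×143 = 435 + 372 + 286 = 1093
Index = 1192 / 1093 × 100 = 109.0576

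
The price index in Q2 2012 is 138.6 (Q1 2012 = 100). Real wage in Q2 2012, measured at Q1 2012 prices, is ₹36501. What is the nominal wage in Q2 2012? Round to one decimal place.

50590.4

Nominal = Real × (Index/100) = 36501 × (138.6/100)
        = 36501 × 1.386 = 50590.3860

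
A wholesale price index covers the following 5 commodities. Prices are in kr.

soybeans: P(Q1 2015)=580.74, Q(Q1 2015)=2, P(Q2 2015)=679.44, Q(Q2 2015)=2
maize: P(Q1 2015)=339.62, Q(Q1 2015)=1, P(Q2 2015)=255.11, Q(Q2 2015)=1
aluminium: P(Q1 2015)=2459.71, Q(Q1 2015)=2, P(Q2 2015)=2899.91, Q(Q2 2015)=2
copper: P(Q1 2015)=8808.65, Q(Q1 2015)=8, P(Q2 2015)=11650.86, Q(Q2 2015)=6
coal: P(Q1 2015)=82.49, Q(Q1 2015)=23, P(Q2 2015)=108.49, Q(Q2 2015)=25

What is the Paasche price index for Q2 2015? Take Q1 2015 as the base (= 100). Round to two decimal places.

130.48

Paasche price index uses current-period quantities as weights.
ΣP(Q2 2015)·Q(Q2 2015) = 679.44×2 + 255.11×1 + 2899.91×2 + 11650.86×6 + 108.49×25 = 1358.88 + 255.11 + 5799.82 + 69905.16 + 2712.25 = 80031.22
ΣP(Q1 2015)·Q(Q2 2015) = 580.74×2 + 339.62×1 + 2459.71×2 + 8808.65×6 + 82.49×25 = 1161.48 + 339.62 + 4919.42 + 52851.9 + 2062.25 = 61334.67
Index = 80031.22 / 61334.67 × 100 = 130.4828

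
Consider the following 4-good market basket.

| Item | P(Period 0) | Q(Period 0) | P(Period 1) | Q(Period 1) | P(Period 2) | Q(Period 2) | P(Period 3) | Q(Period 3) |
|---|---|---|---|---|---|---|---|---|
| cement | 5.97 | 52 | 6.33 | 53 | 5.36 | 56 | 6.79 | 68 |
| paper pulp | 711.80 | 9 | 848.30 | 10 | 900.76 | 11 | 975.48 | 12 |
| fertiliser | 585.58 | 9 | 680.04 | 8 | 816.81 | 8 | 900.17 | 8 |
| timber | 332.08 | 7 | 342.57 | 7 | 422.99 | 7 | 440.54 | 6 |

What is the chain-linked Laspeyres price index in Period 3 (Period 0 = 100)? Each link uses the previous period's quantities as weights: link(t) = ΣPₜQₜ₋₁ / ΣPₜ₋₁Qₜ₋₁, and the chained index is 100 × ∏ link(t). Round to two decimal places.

Link Period 0→Period 1:
ΣP(Period 1)Q(Period 0) = 6.33×52 + 848.30×9 + 680.04×9 + 342.57×7 = 329.16 + 7634.7 + 6120.36 + 2397.99 = 16482.21
ΣP(Period 0)Q(Period 0) = 5.97×52 + 711.80×9 + 585.58×9 + 332.08×7 = 310.44 + 6406.2 + 5270.22 + 2324.56 = 14311.42
link = 16482.21/14311.42 = 1.151682
Link Period 1→Period 2:
ΣP(Period 2)Q(Period 1) = 5.36×53 + 900.76×10 + 816.81×8 + 422.99×7 = 284.08 + 9007.6 + 6534.48 + 2960.93 = 18787.09
ΣP(Period 1)Q(Period 1) = 6.33×53 + 848.30×10 + 680.04×8 + 342.57×7 = 335.49 + 8483 + 5440.32 + 2397.99 = 16656.8
link = 18787.09/16656.8 = 1.127893
Link Period 2→Period 3:
ΣP(Period 3)Q(Period 2) = 6.79×56 + 975.48×11 + 900.17×8 + 440.54×7 = 380.24 + 10730.28 + 7201.36 + 3083.78 = 21395.66
ΣP(Period 2)Q(Period 2) = 5.36×56 + 900.76×11 + 816.81×8 + 422.99×7 = 300.16 + 9908.36 + 6534.48 + 2960.93 = 19703.93
link = 21395.66/19703.93 = 1.085857
Chained index = 100 × 1.151682 × 1.127893 × 1.085857 = 141.0501

141.05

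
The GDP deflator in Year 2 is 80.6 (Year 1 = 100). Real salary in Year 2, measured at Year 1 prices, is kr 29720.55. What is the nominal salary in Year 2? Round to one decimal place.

Nominal = Real × (Index/100) = 29720.55 × (80.6/100)
        = 29720.55 × 0.806 = 23954.7633

23954.8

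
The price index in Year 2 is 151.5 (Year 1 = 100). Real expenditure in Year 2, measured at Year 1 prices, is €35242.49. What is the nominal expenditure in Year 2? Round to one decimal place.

Nominal = Real × (Index/100) = 35242.49 × (151.5/100)
        = 35242.49 × 1.515 = 53392.3723

53392.4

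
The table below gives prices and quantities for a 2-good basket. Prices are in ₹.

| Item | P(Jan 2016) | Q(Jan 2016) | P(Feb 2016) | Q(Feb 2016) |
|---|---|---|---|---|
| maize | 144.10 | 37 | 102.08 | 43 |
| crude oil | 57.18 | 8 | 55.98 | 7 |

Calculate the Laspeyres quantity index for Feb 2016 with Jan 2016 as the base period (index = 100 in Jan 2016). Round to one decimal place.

113.9

Laspeyres quantity index uses base-period prices as weights.
ΣP(Jan 2016)·Q(Feb 2016) = 144.10×43 + 57.18×7 = 6196.3 + 400.26 = 6596.56
ΣP(Jan 2016)·Q(Jan 2016) = 144.10×37 + 57.18×8 = 5331.7 + 457.44 = 5789.14
Index = 6596.56 / 5789.14 × 100 = 113.9471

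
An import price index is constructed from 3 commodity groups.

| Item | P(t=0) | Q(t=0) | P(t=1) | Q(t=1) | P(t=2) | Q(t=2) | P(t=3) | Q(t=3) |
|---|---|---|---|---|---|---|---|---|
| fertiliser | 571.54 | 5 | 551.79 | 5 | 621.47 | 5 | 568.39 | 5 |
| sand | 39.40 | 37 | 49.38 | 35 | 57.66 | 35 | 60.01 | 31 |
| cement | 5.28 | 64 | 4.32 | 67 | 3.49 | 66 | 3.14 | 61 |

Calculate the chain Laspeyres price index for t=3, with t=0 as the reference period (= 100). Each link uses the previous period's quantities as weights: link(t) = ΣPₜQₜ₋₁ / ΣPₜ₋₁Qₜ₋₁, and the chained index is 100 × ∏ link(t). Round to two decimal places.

Link t=0→t=1:
ΣP(t=1)Q(t=0) = 551.79×5 + 49.38×37 + 4.32×64 = 2758.95 + 1827.06 + 276.48 = 4862.49
ΣP(t=0)Q(t=0) = 571.54×5 + 39.40×37 + 5.28×64 = 2857.7 + 1457.8 + 337.92 = 4653.42
link = 4862.49/4653.42 = 1.044928
Link t=1→t=2:
ΣP(t=2)Q(t=1) = 621.47×5 + 57.66×35 + 3.49×67 = 3107.35 + 2018.1 + 233.83 = 5359.28
ΣP(t=1)Q(t=1) = 551.79×5 + 49.38×35 + 4.32×67 = 2758.95 + 1728.3 + 289.44 = 4776.69
link = 5359.28/4776.69 = 1.121965
Link t=2→t=3:
ΣP(t=3)Q(t=2) = 568.39×5 + 60.01×35 + 3.14×66 = 2841.95 + 2100.35 + 207.24 = 5149.54
ΣP(t=2)Q(t=2) = 621.47×5 + 57.66×35 + 3.49×66 = 3107.35 + 2018.1 + 230.34 = 5355.79
link = 5149.54/5355.79 = 0.961490
Chained index = 100 × 1.044928 × 1.121965 × 0.961490 = 112.7225

112.72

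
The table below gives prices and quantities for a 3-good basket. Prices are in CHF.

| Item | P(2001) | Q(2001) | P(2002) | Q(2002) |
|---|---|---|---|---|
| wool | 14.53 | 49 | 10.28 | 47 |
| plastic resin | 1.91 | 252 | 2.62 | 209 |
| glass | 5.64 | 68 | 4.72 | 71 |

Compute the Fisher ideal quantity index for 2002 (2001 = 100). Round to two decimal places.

93.00

Laspeyres component (base-period weights):
ΣP(2001)Q(2002) = 14.53×47 + 1.91×209 + 5.64×71 = 682.91 + 399.19 + 400.44 = 1482.54
ΣP(2001)Q(2001) = 14.53×49 + 1.91×252 + 5.64×68 = 711.97 + 481.32 + 383.52 = 1576.81
L = 1482.54 / 1576.81 × 100 = 94.0215
Paasche component (current-period weights):
ΣP(2002)Q(2002) = 10.28×47 + 2.62×209 + 4.72×71 = 483.16 + 547.58 + 335.12 = 1365.86
ΣP(2002)Q(2001) = 10.28×49 + 2.62×252 + 4.72×68 = 503.72 + 660.24 + 320.96 = 1484.92
P = 1365.86 / 1484.92 × 100 = 91.9821
Fisher = √(L × P) = √(94.0215 × 91.9821) = 92.9962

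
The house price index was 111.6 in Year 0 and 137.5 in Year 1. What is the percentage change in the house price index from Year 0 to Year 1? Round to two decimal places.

23.21%

Change = (137.5 − 111.6) / 111.6 × 100
       = 25.9 / 111.6 × 100 = 23.2079%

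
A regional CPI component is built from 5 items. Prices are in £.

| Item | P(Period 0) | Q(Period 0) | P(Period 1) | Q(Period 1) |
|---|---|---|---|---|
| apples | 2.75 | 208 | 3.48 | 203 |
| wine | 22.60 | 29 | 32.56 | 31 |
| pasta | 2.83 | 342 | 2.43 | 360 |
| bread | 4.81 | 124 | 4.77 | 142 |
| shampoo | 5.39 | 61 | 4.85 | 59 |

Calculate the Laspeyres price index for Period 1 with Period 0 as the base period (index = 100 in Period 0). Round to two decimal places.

108.52

Laspeyres price index uses base-period quantities as weights.
ΣP(Period 1)·Q(Period 0) = 3.48×208 + 32.56×29 + 2.43×342 + 4.77×124 + 4.85×61 = 723.84 + 944.24 + 831.06 + 591.48 + 295.85 = 3386.47
ΣP(Period 0)·Q(Period 0) = 2.75×208 + 22.60×29 + 2.83×342 + 4.81×124 + 5.39×61 = 572 + 655.4 + 967.86 + 596.44 + 328.79 = 3120.49
Index = 3386.47 / 3120.49 × 100 = 108.5237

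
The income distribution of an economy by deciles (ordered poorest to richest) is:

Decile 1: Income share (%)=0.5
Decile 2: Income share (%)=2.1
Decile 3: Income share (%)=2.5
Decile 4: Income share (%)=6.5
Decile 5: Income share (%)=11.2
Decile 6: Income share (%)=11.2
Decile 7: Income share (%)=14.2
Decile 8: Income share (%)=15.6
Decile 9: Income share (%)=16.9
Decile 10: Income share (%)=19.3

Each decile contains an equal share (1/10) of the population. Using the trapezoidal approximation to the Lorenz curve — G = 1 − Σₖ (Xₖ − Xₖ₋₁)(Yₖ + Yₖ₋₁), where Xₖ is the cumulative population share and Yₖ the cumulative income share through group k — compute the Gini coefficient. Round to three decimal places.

Cumulative income shares Yₖ: 0.0050, 0.0260, 0.0510, 0.1160, 0.2280, 0.3400, 0.4820, 0.6380, 0.8070, 1.0000
Σ (Xₖ−Xₖ₋₁)(Yₖ+Yₖ₋₁) = (1/10)(0.0050+0.0000) + (1/10)(0.0260+0.0050) + (1/10)(0.0510+0.0260) + (1/10)(0.1160+0.0510) + (1/10)(0.2280+0.1160) + (1/10)(0.3400+0.2280) + (1/10)(0.4820+0.3400) + (1/10)(0.6380+0.4820) + (1/10)(0.8070+0.6380) + (1/10)(1.0000+0.8070)
  = 0.0005 + 0.0031 + 0.0077 + 0.0167 + 0.0344 + 0.0568 + 0.0822 + 0.1120 + 0.1445 + 0.1807 = 0.6386
G = 1 − 0.6386 = 0.3614

0.361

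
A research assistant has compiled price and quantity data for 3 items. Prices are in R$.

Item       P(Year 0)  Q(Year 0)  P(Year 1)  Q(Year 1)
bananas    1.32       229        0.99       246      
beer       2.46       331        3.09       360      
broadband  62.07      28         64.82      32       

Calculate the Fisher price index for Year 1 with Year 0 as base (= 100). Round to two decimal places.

107.33

Laspeyres component (base-period weights):
ΣP(Year 1)Q(Year 0) = 0.99×229 + 3.09×331 + 64.82×28 = 226.71 + 1022.79 + 1814.96 = 3064.46
ΣP(Year 0)Q(Year 0) = 1.32×229 + 2.46×331 + 62.07×28 = 302.28 + 814.26 + 1737.96 = 2854.5
L = 3064.46 / 2854.5 × 100 = 107.3554
Paasche component (current-period weights):
ΣP(Year 1)Q(Year 1) = 0.99×246 + 3.09×360 + 64.82×32 = 243.54 + 1112.4 + 2074.24 = 3430.18
ΣP(Year 0)Q(Year 1) = 1.32×246 + 2.46×360 + 62.07×32 = 324.72 + 885.6 + 1986.24 = 3196.56
P = 3430.18 / 3196.56 × 100 = 107.3085
Fisher = √(L × P) = √(107.3554 × 107.3085) = 107.3319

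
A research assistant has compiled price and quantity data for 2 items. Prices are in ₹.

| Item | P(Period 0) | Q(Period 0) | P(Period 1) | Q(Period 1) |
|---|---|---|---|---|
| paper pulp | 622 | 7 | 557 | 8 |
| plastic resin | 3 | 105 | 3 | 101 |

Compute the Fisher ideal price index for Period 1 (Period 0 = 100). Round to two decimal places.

Laspeyres component (base-period weights):
ΣP(Period 1)Q(Period 0) = 557×7 + 3×105 = 3899 + 315 = 4214
ΣP(Period 0)Q(Period 0) = 622×7 + 3×105 = 4354 + 315 = 4669
L = 4214 / 4669 × 100 = 90.2549
Paasche component (current-period weights):
ΣP(Period 1)Q(Period 1) = 557×8 + 3×101 = 4456 + 303 = 4759
ΣP(Period 0)Q(Period 1) = 622×8 + 3×101 = 4976 + 303 = 5279
P = 4759 / 5279 × 100 = 90.1496
Fisher = √(L × P) = √(90.2549 × 90.1496) = 90.2022

90.20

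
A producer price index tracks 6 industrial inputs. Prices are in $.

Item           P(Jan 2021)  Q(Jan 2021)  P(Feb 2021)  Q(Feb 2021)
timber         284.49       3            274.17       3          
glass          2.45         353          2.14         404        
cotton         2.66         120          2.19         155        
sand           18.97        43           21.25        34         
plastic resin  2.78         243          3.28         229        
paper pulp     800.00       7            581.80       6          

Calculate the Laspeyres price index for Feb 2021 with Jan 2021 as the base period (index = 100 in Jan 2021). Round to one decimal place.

Laspeyres price index uses base-period quantities as weights.
ΣP(Feb 2021)·Q(Jan 2021) = 274.17×3 + 2.14×353 + 2.19×120 + 21.25×43 + 3.28×243 + 581.80×7 = 822.51 + 755.42 + 262.8 + 913.75 + 797.04 + 4072.6 = 7624.12
ΣP(Jan 2021)·Q(Jan 2021) = 284.49×3 + 2.45×353 + 2.66×120 + 18.97×43 + 2.78×243 + 800.00×7 = 853.47 + 864.85 + 319.2 + 815.71 + 675.54 + 5600 = 9128.77
Index = 7624.12 / 9128.77 × 100 = 83.5175

83.5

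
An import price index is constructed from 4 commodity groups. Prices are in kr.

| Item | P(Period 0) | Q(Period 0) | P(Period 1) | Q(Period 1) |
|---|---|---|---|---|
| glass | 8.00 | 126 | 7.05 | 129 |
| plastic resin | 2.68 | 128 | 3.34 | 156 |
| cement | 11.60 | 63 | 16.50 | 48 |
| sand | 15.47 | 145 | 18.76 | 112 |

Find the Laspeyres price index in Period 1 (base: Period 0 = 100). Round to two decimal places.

Laspeyres price index uses base-period quantities as weights.
ΣP(Period 1)·Q(Period 0) = 7.05×126 + 3.34×128 + 16.50×63 + 18.76×145 = 888.3 + 427.52 + 1039.5 + 2720.2 = 5075.52
ΣP(Period 0)·Q(Period 0) = 8.00×126 + 2.68×128 + 11.60×63 + 15.47×145 = 1008 + 343.04 + 730.8 + 2243.15 = 4324.99
Index = 5075.52 / 4324.99 × 100 = 117.3533

117.35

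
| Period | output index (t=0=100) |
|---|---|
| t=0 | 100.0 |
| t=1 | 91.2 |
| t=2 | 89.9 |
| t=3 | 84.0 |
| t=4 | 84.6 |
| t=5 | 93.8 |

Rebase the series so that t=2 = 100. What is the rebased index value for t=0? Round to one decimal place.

Rebased(t=0) = 100.0 / 89.9 × 100 = 111.2347

111.2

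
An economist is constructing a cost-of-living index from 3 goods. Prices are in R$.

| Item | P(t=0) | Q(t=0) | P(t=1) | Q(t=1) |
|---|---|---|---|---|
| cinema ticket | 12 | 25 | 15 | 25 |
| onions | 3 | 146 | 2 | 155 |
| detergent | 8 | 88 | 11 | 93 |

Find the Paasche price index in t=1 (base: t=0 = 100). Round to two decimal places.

113.19

Paasche price index uses current-period quantities as weights.
ΣP(t=1)·Q(t=1) = 15×25 + 2×155 + 11×93 = 375 + 310 + 1023 = 1708
ΣP(t=0)·Q(t=1) = 12×25 + 3×155 + 8×93 = 300 + 465 + 744 = 1509
Index = 1708 / 1509 × 100 = 113.1875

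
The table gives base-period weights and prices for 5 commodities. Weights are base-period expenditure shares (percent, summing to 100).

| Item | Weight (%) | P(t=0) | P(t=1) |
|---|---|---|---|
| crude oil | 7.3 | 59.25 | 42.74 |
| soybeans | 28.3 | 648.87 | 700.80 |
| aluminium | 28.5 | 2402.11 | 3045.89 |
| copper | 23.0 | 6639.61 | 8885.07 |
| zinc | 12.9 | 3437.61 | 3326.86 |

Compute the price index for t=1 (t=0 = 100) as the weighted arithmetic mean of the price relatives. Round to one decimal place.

crude oil: 7.3 × (42.74/59.25) = 7.3 × 0.721350 = 5.2659
soybeans: 28.3 × (700.80/648.87) = 28.3 × 1.080031 = 30.5649
aluminium: 28.5 × (3045.89/2402.11) = 28.5 × 1.268006 = 36.1382
copper: 23.0 × (8885.07/6639.61) = 23.0 × 1.338192 = 30.7784
zinc: 12.9 × (3326.86/3437.61) = 12.9 × 0.967783 = 12.4844
Index = Σ wᵢ·(p₁ᵢ/p₀ᵢ) = 5.2659 + 30.5649 + 36.1382 + 30.7784 + 12.4844 = 115.2317

115.2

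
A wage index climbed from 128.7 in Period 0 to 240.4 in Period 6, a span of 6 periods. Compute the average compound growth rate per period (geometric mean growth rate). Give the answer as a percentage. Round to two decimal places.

Growth factor = (240.4/128.7)^(1/6) = (1.867910)^(1/6) = 1.109752
Growth rate = 1.109752 − 1 = 0.109752 = 10.9752%

10.98%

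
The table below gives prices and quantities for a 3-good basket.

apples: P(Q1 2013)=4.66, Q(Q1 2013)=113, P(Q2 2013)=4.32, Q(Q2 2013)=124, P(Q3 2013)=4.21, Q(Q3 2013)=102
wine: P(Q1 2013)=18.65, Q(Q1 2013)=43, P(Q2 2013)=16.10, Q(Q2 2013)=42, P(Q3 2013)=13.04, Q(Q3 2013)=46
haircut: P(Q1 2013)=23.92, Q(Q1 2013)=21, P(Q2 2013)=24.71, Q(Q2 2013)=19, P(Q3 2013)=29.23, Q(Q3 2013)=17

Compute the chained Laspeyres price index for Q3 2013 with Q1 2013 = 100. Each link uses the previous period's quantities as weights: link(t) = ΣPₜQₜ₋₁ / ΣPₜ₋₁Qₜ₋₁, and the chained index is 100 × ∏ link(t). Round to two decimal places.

Link Q1 2013→Q2 2013:
ΣP(Q2 2013)Q(Q1 2013) = 4.32×113 + 16.10×43 + 24.71×21 = 488.16 + 692.3 + 518.91 = 1699.37
ΣP(Q1 2013)Q(Q1 2013) = 4.66×113 + 18.65×43 + 23.92×21 = 526.58 + 801.95 + 502.32 = 1830.85
link = 1699.37/1830.85 = 0.928186
Link Q2 2013→Q3 2013:
ΣP(Q3 2013)Q(Q2 2013) = 4.21×124 + 13.04×42 + 29.23×19 = 522.04 + 547.68 + 555.37 = 1625.09
ΣP(Q2 2013)Q(Q2 2013) = 4.32×124 + 16.10×42 + 24.71×19 = 535.68 + 676.2 + 469.49 = 1681.37
link = 1625.09/1681.37 = 0.966527
Chained index = 100 × 0.928186 × 0.966527 = 89.7117

89.71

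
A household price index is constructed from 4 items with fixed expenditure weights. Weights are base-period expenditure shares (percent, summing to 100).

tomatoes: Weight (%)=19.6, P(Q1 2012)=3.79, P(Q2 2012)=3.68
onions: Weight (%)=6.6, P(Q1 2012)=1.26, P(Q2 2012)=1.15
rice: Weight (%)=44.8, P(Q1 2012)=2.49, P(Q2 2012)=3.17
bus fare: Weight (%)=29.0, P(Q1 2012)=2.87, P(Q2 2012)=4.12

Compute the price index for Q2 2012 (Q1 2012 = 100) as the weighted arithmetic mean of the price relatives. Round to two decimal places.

tomatoes: 19.6 × (3.68/3.79) = 19.6 × 0.970976 = 19.0311
onions: 6.6 × (1.15/1.26) = 6.6 × 0.912698 = 6.0238
rice: 44.8 × (3.17/2.49) = 44.8 × 1.273092 = 57.0345
bus fare: 29.0 × (4.12/2.87) = 29.0 × 1.435540 = 41.6307
Index = Σ wᵢ·(p₁ᵢ/p₀ᵢ) = 19.0311 + 6.0238 + 57.0345 + 41.6307 = 123.7201

123.72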